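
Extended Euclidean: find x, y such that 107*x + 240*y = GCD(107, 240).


Tabular extended Euclidean (each row: r = 107*s + 240*t):
r=107, s=1, t=0
r=240, s=0, t=1
q=0: r=107, s=1, t=0   [107*(1) + 240*(0) = 107]
q=2: r=26, s=-2, t=1   [107*(-2) + 240*(1) = 26]
q=4: r=3, s=9, t=-4   [107*(9) + 240*(-4) = 3]
q=8: r=2, s=-74, t=33   [107*(-74) + 240*(33) = 2]
q=1: r=1, s=83, t=-37   [107*(83) + 240*(-37) = 1]
q=2: r=0, s=-240, t=107   [107*(-240) + 240*(107) = 0]
GCD = 1; from the row with r=1: x=83, y=-37
Check: 107*(83) + 240*(-37) = 8881 - 8880 = 1

GCD = 1, x = 83, y = -37


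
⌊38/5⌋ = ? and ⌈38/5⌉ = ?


38/5 = 7.6000
floor = 7
ceil = 8

floor = 7, ceil = 8


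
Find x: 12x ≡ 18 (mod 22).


GCD(12, 22) = 2 divides 18
Divide: 6x ≡ 9 (mod 11)
x ≡ 7 (mod 11)


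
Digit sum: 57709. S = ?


5 + 7 + 7 + 0 + 9 = 28


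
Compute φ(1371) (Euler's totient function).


1371 = 3 × 457
Prime factors: 3, 457
φ(1371) = 1371 × (1-1/3) × (1-1/457)
= 1371 × 2/3 × 456/457 = 912

φ(1371) = 912


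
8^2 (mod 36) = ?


8^1 mod 36 = 8
8^2 mod 36 = 28


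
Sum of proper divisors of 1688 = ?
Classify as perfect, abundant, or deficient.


Proper divisors: 1, 2, 4, 8, 211, 422, 844
Sum = 1 + 2 + 4 + 8 + 211 + 422 + 844 = 1492
1492 < 1688 → deficient

s(1688) = 1492 (deficient)


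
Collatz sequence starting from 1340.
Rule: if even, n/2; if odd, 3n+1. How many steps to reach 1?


1340 → 670 → 335 → 1006 → 503 → 1510 → 755 → 2266 → 1133 → 3400 → 1700 → 850 → 425 → 1276 → 638 → 319 → 958 → 479 → 1438 → 719 → 2158 → 1079 → 3238 → 1619 → 4858 → 2429 → 7288 → 3644 → 1822 → 911 → 2734 → 1367 → 4102 → 2051 → 6154 → 3077 → 9232 → 4616 → 2308 → 1154 → 577 → 1732 → 866 → 433 → 1300 → 650 → 325 → 976 → 488 → 244 → 122 → 61 → 184 → 92 → 46 → 23 → 70 → 35 → 106 → 53 → 160 → 80 → 40 → 20 → 10 → 5 → 16 → 8 → 4 → 2 → 1
Total steps = 70

70 steps


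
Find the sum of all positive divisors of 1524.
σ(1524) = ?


Divisors of 1524: 1, 2, 3, 4, 6, 12, 127, 254, 381, 508, 762, 1524
Sum = 1 + 2 + 3 + 4 + 6 + 12 + 127 + 254 + 381 + 508 + 762 + 1524 = 3584

σ(1524) = 3584


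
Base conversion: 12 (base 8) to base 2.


12 (base 8) = 10 (decimal)
10 (decimal) = 1010 (base 2)


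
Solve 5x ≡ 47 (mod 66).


GCD(5, 66) = 1, unique solution
a^(-1) mod 66 = 53
x = 53 * 47 mod 66 = 49

x ≡ 49 (mod 66)


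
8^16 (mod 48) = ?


8^1 mod 48 = 8
8^2 mod 48 = 16
8^3 mod 48 = 32
8^4 mod 48 = 16
8^5 mod 48 = 32
8^6 mod 48 = 16
8^7 mod 48 = 32
8^8 mod 48 = 16
8^9 mod 48 = 32
8^10 mod 48 = 16
8^11 mod 48 = 32
8^12 mod 48 = 16
8^13 mod 48 = 32
8^14 mod 48 = 16
8^15 mod 48 = 32
8^16 mod 48 = 16


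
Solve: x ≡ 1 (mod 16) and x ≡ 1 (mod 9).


M = 16*9 = 144
M1 = M/16 = 9, M2 = M/9 = 16
M1^(-1) mod 16 = 9, M2^(-1) mod 9 = 4
x = 1*9*9 + 1*16*4 = 145
145 mod 144 = 1
Check: 1 mod 16 = 1 ✓, 1 mod 9 = 1 ✓

x ≡ 1 (mod 144)


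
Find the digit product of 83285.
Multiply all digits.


8 × 3 × 2 × 8 × 5 = 1920


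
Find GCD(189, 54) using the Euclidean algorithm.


189 = 3 * 54 + 27
54 = 2 * 27 + 0
GCD = 27


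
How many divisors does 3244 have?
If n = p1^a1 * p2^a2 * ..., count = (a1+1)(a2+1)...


3244 = 2^2 × 811^1
d(3244) = (2+1) × (1+1) = 6

6 divisors


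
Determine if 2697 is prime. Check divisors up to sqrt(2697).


2697 / 3 = 899 (exact division)
2697 is NOT prime.

No, 2697 is not prime


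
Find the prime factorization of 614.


614 / 2 = 307
307 / 307 = 1
614 = 2 × 307


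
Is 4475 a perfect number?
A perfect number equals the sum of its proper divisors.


Proper divisors of 4475: 1, 5, 25, 179, 895
Sum = 1 + 5 + 25 + 179 + 895 = 1105

No, 4475 is not perfect (1105 ≠ 4475)


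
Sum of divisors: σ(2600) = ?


Divisors of 2600: 1, 2, 4, 5, 8, 10, 13, 20, 25, 26, 40, 50, 52, 65, 100, 104, 130, 200, 260, 325, 520, 650, 1300, 2600
Sum = 1 + 2 + 4 + 5 + 8 + 10 + 13 + 20 + 25 + 26 + 40 + 50 + 52 + 65 + 100 + 104 + 130 + 200 + 260 + 325 + 520 + 650 + 1300 + 2600 = 6510

σ(2600) = 6510


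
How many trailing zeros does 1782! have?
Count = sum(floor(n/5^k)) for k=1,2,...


floor(1782/5) = 356
floor(1782/25) = 71
floor(1782/125) = 14
floor(1782/625) = 2
Total = 443

443 trailing zeros


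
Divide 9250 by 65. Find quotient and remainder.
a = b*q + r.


9250 = 65 * 142 + 20
Check: 9230 + 20 = 9250

q = 142, r = 20


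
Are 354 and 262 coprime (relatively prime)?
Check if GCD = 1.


Euclidean algorithm:
354 = 1 * 262 + 92
262 = 2 * 92 + 78
92 = 1 * 78 + 14
78 = 5 * 14 + 8
14 = 1 * 8 + 6
8 = 1 * 6 + 2
6 = 3 * 2 + 0
GCD(354, 262) = 2

No, not coprime (GCD = 2)


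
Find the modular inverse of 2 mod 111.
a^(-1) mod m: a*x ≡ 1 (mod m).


Use the extended Euclidean algorithm on (111, 2); each row r = 111*s + 2*t:
r=111, s=1, t=0
r=2, s=0, t=1
q=55: r=1, s=1, t=-55   [111*(1) + 2*(-55) = 1]
q=2: r=0, s=-2, t=111   [111*(-2) + 2*(111) = 0]
GCD = 1 with t = -55, so 2*(-55) ≡ 1 (mod 111)
Inverse = -55 mod 111 = 56
Check: 2 * 56 = 112 ≡ 1 (mod 111)

2^(-1) ≡ 56 (mod 111)


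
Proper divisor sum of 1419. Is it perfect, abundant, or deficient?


Proper divisors: 1, 3, 11, 33, 43, 129, 473
Sum = 1 + 3 + 11 + 33 + 43 + 129 + 473 = 693
693 < 1419 → deficient

s(1419) = 693 (deficient)


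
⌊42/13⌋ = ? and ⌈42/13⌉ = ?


42/13 = 3.2308
floor = 3
ceil = 4

floor = 3, ceil = 4


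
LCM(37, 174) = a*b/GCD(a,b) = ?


GCD(37, 174) = 1
LCM = 37*174/1 = 6438/1 = 6438

LCM = 6438


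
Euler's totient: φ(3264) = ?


3264 = 2^6 × 3 × 17
Prime factors: 2, 3, 17
φ(3264) = 3264 × (1-1/2) × (1-1/3) × (1-1/17)
= 3264 × 1/2 × 2/3 × 16/17 = 1024

φ(3264) = 1024


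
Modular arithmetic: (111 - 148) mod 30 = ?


111 - 148 = -37
-37 mod 30 = 23


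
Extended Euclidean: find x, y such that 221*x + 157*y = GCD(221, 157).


Tabular extended Euclidean (each row: r = 221*s + 157*t):
r=221, s=1, t=0
r=157, s=0, t=1
q=1: r=64, s=1, t=-1   [221*(1) + 157*(-1) = 64]
q=2: r=29, s=-2, t=3   [221*(-2) + 157*(3) = 29]
q=2: r=6, s=5, t=-7   [221*(5) + 157*(-7) = 6]
q=4: r=5, s=-22, t=31   [221*(-22) + 157*(31) = 5]
q=1: r=1, s=27, t=-38   [221*(27) + 157*(-38) = 1]
q=5: r=0, s=-157, t=221   [221*(-157) + 157*(221) = 0]
GCD = 1; from the row with r=1: x=27, y=-38
Check: 221*(27) + 157*(-38) = 5967 - 5966 = 1

GCD = 1, x = 27, y = -38


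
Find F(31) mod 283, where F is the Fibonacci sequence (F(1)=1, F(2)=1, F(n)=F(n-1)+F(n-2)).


F(k) mod 283 for k=1..31:
1, 1, 2, 3, 5, 8, 13, 21, 34, 55, 89, 144, 233, 94, 44, 138, 182, 37, 219, 256, 192, 165, 74, 239, 30, 269, 16, 2, 18, 20, 38
F(31) mod 283 = 38


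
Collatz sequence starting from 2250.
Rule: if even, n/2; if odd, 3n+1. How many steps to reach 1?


2250 → 1125 → 3376 → 1688 → 844 → 422 → 211 → 634 → 317 → 952 → 476 → 238 → 119 → 358 → 179 → 538 → 269 → 808 → 404 → 202 → 101 → 304 → 152 → 76 → 38 → 19 → 58 → 29 → 88 → 44 → 22 → 11 → 34 → 17 → 52 → 26 → 13 → 40 → 20 → 10 → 5 → 16 → 8 → 4 → 2 → 1
Total steps = 45

45 steps


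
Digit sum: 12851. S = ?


1 + 2 + 8 + 5 + 1 = 17


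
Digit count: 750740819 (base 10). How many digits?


750740819 has 9 digits in base 10
floor(log10(750740819)) + 1 = floor(8.8755) + 1 = 9

9 digits (base 10)


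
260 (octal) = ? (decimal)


260 (base 8) = 176 (decimal)
176 (decimal) = 176 (base 10)


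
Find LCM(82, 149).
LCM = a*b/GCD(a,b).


GCD(82, 149) = 1
LCM = 82*149/1 = 12218/1 = 12218

LCM = 12218


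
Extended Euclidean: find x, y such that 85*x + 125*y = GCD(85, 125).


Tabular extended Euclidean (each row: r = 85*s + 125*t):
r=85, s=1, t=0
r=125, s=0, t=1
q=0: r=85, s=1, t=0   [85*(1) + 125*(0) = 85]
q=1: r=40, s=-1, t=1   [85*(-1) + 125*(1) = 40]
q=2: r=5, s=3, t=-2   [85*(3) + 125*(-2) = 5]
q=8: r=0, s=-25, t=17   [85*(-25) + 125*(17) = 0]
GCD = 5; from the row with r=5: x=3, y=-2
Check: 85*(3) + 125*(-2) = 255 - 250 = 5

GCD = 5, x = 3, y = -2


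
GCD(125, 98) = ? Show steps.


125 = 1 * 98 + 27
98 = 3 * 27 + 17
27 = 1 * 17 + 10
17 = 1 * 10 + 7
10 = 1 * 7 + 3
7 = 2 * 3 + 1
3 = 3 * 1 + 0
GCD = 1


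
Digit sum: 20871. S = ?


2 + 0 + 8 + 7 + 1 = 18


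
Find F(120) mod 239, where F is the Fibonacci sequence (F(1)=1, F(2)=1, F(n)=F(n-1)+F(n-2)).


F(k) mod 239 for k=1..120:
1, 1, 2, 3, 5, 8, 13, 21, 34, 55, 89, 144, 233, 138, 132, 31, 163, 194, 118, 73, 191, 25, 216, 2, 218, 220, 199, 180, 140, 81, 221, 63, 45, 108, 153, 22, 175, 197, 133, 91, 224, 76, 61, 137, 198, 96, 55, 151, 206, 118, 85, 203, 49, 13, 62, 75, 137, 212, 110, 83, 193, 37, 230, 28, 19, 47, 66, 113, 179, 53, 232, 46, 39, 85, 124, 209, 94, 64, 158, 222, 141, 124, 26, 150, 176, 87, 24, 111, 135, 7, 142, 149, 52, 201, 14, 215, 229, 205, 195, 161, 117, 39, 156, 195, 112, 68, 180, 9, 189, 198, 148, 107, 16, 123, 139, 23, 162, 185, 108, 54
F(120) mod 239 = 54


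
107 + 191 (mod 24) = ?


107 + 191 = 298
298 mod 24 = 10


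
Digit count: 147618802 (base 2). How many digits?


147618802 in base 2 = 1000110011000111101111110010
Number of digits = 28

28 digits (base 2)


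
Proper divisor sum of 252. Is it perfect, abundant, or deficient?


Proper divisors: 1, 2, 3, 4, 6, 7, 9, 12, 14, 18, 21, 28, 36, 42, 63, 84, 126
Sum = 1 + 2 + 3 + 4 + 6 + 7 + 9 + 12 + 14 + 18 + 21 + 28 + 36 + 42 + 63 + 84 + 126 = 476
476 > 252 → abundant

s(252) = 476 (abundant)


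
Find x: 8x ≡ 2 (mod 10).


GCD(8, 10) = 2 divides 2
Divide: 4x ≡ 1 (mod 5)
x ≡ 4 (mod 5)


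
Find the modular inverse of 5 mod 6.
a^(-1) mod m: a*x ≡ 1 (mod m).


Use the extended Euclidean algorithm on (6, 5); each row r = 6*s + 5*t:
r=6, s=1, t=0
r=5, s=0, t=1
q=1: r=1, s=1, t=-1   [6*(1) + 5*(-1) = 1]
q=5: r=0, s=-5, t=6   [6*(-5) + 5*(6) = 0]
GCD = 1 with t = -1, so 5*(-1) ≡ 1 (mod 6)
Inverse = -1 mod 6 = 5
Check: 5 * 5 = 25 ≡ 1 (mod 6)

5^(-1) ≡ 5 (mod 6)


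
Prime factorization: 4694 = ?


4694 / 2 = 2347
2347 / 2347 = 1
4694 = 2 × 2347


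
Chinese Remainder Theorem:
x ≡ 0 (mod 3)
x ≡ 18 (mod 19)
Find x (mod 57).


M = 3*19 = 57
M1 = M/3 = 19, M2 = M/19 = 3
M1^(-1) mod 3 = 1, M2^(-1) mod 19 = 13
x = 0*19*1 + 18*3*13 = 702
702 mod 57 = 18
Check: 18 mod 3 = 0 ✓, 18 mod 19 = 18 ✓

x ≡ 18 (mod 57)


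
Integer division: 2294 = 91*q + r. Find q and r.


2294 = 91 * 25 + 19
Check: 2275 + 19 = 2294

q = 25, r = 19


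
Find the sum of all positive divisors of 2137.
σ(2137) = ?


Divisors of 2137: 1, 2137
Sum = 1 + 2137 = 2138

σ(2137) = 2138


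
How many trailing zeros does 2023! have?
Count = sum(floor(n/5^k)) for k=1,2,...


floor(2023/5) = 404
floor(2023/25) = 80
floor(2023/125) = 16
floor(2023/625) = 3
Total = 503

503 trailing zeros


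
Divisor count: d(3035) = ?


3035 = 5^1 × 607^1
d(3035) = (1+1) × (1+1) = 4

4 divisors


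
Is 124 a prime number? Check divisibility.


124 / 2 = 62 (exact division)
124 is NOT prime.

No, 124 is not prime


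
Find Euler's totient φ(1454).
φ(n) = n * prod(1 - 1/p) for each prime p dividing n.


1454 = 2 × 727
Prime factors: 2, 727
φ(1454) = 1454 × (1-1/2) × (1-1/727)
= 1454 × 1/2 × 726/727 = 726

φ(1454) = 726


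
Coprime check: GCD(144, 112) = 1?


Euclidean algorithm:
144 = 1 * 112 + 32
112 = 3 * 32 + 16
32 = 2 * 16 + 0
GCD(144, 112) = 16

No, not coprime (GCD = 16)


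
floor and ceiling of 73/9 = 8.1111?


73/9 = 8.1111
floor = 8
ceil = 9

floor = 8, ceil = 9


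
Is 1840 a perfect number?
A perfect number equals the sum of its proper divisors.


Proper divisors of 1840: 1, 2, 4, 5, 8, 10, 16, 20, 23, 40, 46, 80, 92, 115, 184, 230, 368, 460, 920
Sum = 1 + 2 + 4 + 5 + 8 + 10 + 16 + 20 + 23 + 40 + 46 + 80 + 92 + 115 + 184 + 230 + 368 + 460 + 920 = 2624

No, 1840 is not perfect (2624 ≠ 1840)


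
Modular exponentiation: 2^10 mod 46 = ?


2^1 mod 46 = 2
2^2 mod 46 = 4
2^3 mod 46 = 8
2^4 mod 46 = 16
2^5 mod 46 = 32
2^6 mod 46 = 18
2^7 mod 46 = 36
2^8 mod 46 = 26
2^9 mod 46 = 6
2^10 mod 46 = 12


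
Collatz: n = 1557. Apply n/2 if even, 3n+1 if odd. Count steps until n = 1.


1557 → 4672 → 2336 → 1168 → 584 → 292 → 146 → 73 → 220 → 110 → 55 → 166 → 83 → 250 → 125 → 376 → 188 → 94 → 47 → 142 → 71 → 214 → 107 → 322 → 161 → 484 → 242 → 121 → 364 → 182 → 91 → 274 → 137 → 412 → 206 → 103 → 310 → 155 → 466 → 233 → 700 → 350 → 175 → 526 → 263 → 790 → 395 → 1186 → 593 → 1780 → 890 → 445 → 1336 → 668 → 334 → 167 → 502 → 251 → 754 → 377 → 1132 → 566 → 283 → 850 → 425 → 1276 → 638 → 319 → 958 → 479 → 1438 → 719 → 2158 → 1079 → 3238 → 1619 → 4858 → 2429 → 7288 → 3644 → 1822 → 911 → 2734 → 1367 → 4102 → 2051 → 6154 → 3077 → 9232 → 4616 → 2308 → 1154 → 577 → 1732 → 866 → 433 → 1300 → 650 → 325 → 976 → 488 → 244 → 122 → 61 → 184 → 92 → 46 → 23 → 70 → 35 → 106 → 53 → 160 → 80 → 40 → 20 → 10 → 5 → 16 → 8 → 4 → 2 → 1
Total steps = 122

122 steps


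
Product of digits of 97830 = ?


9 × 7 × 8 × 3 × 0 = 0


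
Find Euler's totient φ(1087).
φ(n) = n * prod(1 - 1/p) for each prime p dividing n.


1087 = 1087
Prime factors: 1087
φ(1087) = 1087 × (1-1/1087)
= 1087 × 1086/1087 = 1086

φ(1087) = 1086


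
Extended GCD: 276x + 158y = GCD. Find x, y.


Tabular extended Euclidean (each row: r = 276*s + 158*t):
r=276, s=1, t=0
r=158, s=0, t=1
q=1: r=118, s=1, t=-1   [276*(1) + 158*(-1) = 118]
q=1: r=40, s=-1, t=2   [276*(-1) + 158*(2) = 40]
q=2: r=38, s=3, t=-5   [276*(3) + 158*(-5) = 38]
q=1: r=2, s=-4, t=7   [276*(-4) + 158*(7) = 2]
q=19: r=0, s=79, t=-138   [276*(79) + 158*(-138) = 0]
GCD = 2; from the row with r=2: x=-4, y=7
Check: 276*(-4) + 158*(7) = -1104 + 1106 = 2

GCD = 2, x = -4, y = 7


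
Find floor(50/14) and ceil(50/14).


50/14 = 3.5714
floor = 3
ceil = 4

floor = 3, ceil = 4


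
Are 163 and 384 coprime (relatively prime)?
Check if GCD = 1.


Euclidean algorithm:
384 = 2 * 163 + 58
163 = 2 * 58 + 47
58 = 1 * 47 + 11
47 = 4 * 11 + 3
11 = 3 * 3 + 2
3 = 1 * 2 + 1
2 = 2 * 1 + 0
GCD(163, 384) = 1

Yes, coprime (GCD = 1)


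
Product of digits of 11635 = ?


1 × 1 × 6 × 3 × 5 = 90


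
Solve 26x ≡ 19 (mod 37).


GCD(26, 37) = 1, unique solution
a^(-1) mod 37 = 10
x = 10 * 19 mod 37 = 5

x ≡ 5 (mod 37)


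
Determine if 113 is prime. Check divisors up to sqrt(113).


Check divisors up to sqrt(113) = 10.6301
No divisors found.
113 is prime.

Yes, 113 is prime


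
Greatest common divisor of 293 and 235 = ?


293 = 1 * 235 + 58
235 = 4 * 58 + 3
58 = 19 * 3 + 1
3 = 3 * 1 + 0
GCD = 1


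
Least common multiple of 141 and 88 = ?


GCD(141, 88) = 1
LCM = 141*88/1 = 12408/1 = 12408

LCM = 12408


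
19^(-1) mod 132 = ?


Use the extended Euclidean algorithm on (132, 19); each row r = 132*s + 19*t:
r=132, s=1, t=0
r=19, s=0, t=1
q=6: r=18, s=1, t=-6   [132*(1) + 19*(-6) = 18]
q=1: r=1, s=-1, t=7   [132*(-1) + 19*(7) = 1]
q=18: r=0, s=19, t=-132   [132*(19) + 19*(-132) = 0]
GCD = 1 with t = 7, so 19*(7) ≡ 1 (mod 132)
Inverse = 7 mod 132 = 7
Check: 19 * 7 = 133 ≡ 1 (mod 132)

19^(-1) ≡ 7 (mod 132)


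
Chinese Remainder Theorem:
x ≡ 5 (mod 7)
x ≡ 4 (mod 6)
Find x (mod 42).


M = 7*6 = 42
M1 = M/7 = 6, M2 = M/6 = 7
M1^(-1) mod 7 = 6, M2^(-1) mod 6 = 1
x = 5*6*6 + 4*7*1 = 208
208 mod 42 = 40
Check: 40 mod 7 = 5 ✓, 40 mod 6 = 4 ✓

x ≡ 40 (mod 42)


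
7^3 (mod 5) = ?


7^1 mod 5 = 2
7^2 mod 5 = 4
7^3 mod 5 = 3


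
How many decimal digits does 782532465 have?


782532465 has 9 digits in base 10
floor(log10(782532465)) + 1 = floor(8.8935) + 1 = 9

9 digits (base 10)


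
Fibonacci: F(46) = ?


Sequence: 1, 1, 2, 3, 5, 8, 13, 21, 34, 55, 89, 144, 233, 377, 610, 987, 1597, 2584, 4181, 6765, 10946, 17711, 28657, 46368, 75025, 121393, 196418, 317811, 514229, 832040, 1346269, 2178309, 3524578, 5702887, 9227465, 14930352, 24157817, 39088169, 63245986, 102334155, 165580141, 267914296, 433494437, 701408733, 1134903170, 1836311903
F(46) = 1836311903


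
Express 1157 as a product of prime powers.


1157 / 13 = 89
89 / 89 = 1
1157 = 13 × 89


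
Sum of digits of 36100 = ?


3 + 6 + 1 + 0 + 0 = 10


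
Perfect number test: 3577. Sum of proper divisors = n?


Proper divisors of 3577: 1, 7, 49, 73, 511
Sum = 1 + 7 + 49 + 73 + 511 = 641

No, 3577 is not perfect (641 ≠ 3577)


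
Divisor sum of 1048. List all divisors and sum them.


Divisors of 1048: 1, 2, 4, 8, 131, 262, 524, 1048
Sum = 1 + 2 + 4 + 8 + 131 + 262 + 524 + 1048 = 1980

σ(1048) = 1980


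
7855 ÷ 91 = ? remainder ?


7855 = 91 * 86 + 29
Check: 7826 + 29 = 7855

q = 86, r = 29


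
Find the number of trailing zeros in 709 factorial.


floor(709/5) = 141
floor(709/25) = 28
floor(709/125) = 5
floor(709/625) = 1
Total = 175

175 trailing zeros


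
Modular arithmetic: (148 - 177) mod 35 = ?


148 - 177 = -29
-29 mod 35 = 6


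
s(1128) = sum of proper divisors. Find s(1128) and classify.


Proper divisors: 1, 2, 3, 4, 6, 8, 12, 24, 47, 94, 141, 188, 282, 376, 564
Sum = 1 + 2 + 3 + 4 + 6 + 8 + 12 + 24 + 47 + 94 + 141 + 188 + 282 + 376 + 564 = 1752
1752 > 1128 → abundant

s(1128) = 1752 (abundant)


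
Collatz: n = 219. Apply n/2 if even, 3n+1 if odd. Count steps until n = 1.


219 → 658 → 329 → 988 → 494 → 247 → 742 → 371 → 1114 → 557 → 1672 → 836 → 418 → 209 → 628 → 314 → 157 → 472 → 236 → 118 → 59 → 178 → 89 → 268 → 134 → 67 → 202 → 101 → 304 → 152 → 76 → 38 → 19 → 58 → 29 → 88 → 44 → 22 → 11 → 34 → 17 → 52 → 26 → 13 → 40 → 20 → 10 → 5 → 16 → 8 → 4 → 2 → 1
Total steps = 52

52 steps


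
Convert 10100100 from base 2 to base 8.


10100100 (base 2) = 164 (decimal)
164 (decimal) = 244 (base 8)


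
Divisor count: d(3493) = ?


3493 = 7^1 × 499^1
d(3493) = (1+1) × (1+1) = 4

4 divisors


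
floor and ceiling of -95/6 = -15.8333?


-95/6 = -15.8333
floor = -16
ceil = -15

floor = -16, ceil = -15


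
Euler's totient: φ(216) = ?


216 = 2^3 × 3^3
Prime factors: 2, 3
φ(216) = 216 × (1-1/2) × (1-1/3)
= 216 × 1/2 × 2/3 = 72

φ(216) = 72


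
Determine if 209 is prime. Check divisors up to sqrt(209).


209 / 11 = 19 (exact division)
209 is NOT prime.

No, 209 is not prime


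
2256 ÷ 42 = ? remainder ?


2256 = 42 * 53 + 30
Check: 2226 + 30 = 2256

q = 53, r = 30


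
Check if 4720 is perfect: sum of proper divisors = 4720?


Proper divisors of 4720: 1, 2, 4, 5, 8, 10, 16, 20, 40, 59, 80, 118, 236, 295, 472, 590, 944, 1180, 2360
Sum = 1 + 2 + 4 + 5 + 8 + 10 + 16 + 20 + 40 + 59 + 80 + 118 + 236 + 295 + 472 + 590 + 944 + 1180 + 2360 = 6440

No, 4720 is not perfect (6440 ≠ 4720)


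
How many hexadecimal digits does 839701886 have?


839701886 in base 16 = 320CD57E
Number of digits = 8

8 digits (base 16)


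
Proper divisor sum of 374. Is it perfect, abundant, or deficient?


Proper divisors: 1, 2, 11, 17, 22, 34, 187
Sum = 1 + 2 + 11 + 17 + 22 + 34 + 187 = 274
274 < 374 → deficient

s(374) = 274 (deficient)


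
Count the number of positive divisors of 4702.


4702 = 2^1 × 2351^1
d(4702) = (1+1) × (1+1) = 4

4 divisors


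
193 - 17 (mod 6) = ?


193 - 17 = 176
176 mod 6 = 2


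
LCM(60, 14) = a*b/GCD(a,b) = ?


GCD(60, 14) = 2
LCM = 60*14/2 = 840/2 = 420

LCM = 420


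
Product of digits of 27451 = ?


2 × 7 × 4 × 5 × 1 = 280


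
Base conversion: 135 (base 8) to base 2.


135 (base 8) = 93 (decimal)
93 (decimal) = 1011101 (base 2)


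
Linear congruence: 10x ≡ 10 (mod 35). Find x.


GCD(10, 35) = 5 divides 10
Divide: 2x ≡ 2 (mod 7)
x ≡ 1 (mod 7)


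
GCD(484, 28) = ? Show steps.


484 = 17 * 28 + 8
28 = 3 * 8 + 4
8 = 2 * 4 + 0
GCD = 4


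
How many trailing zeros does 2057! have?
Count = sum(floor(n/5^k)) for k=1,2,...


floor(2057/5) = 411
floor(2057/25) = 82
floor(2057/125) = 16
floor(2057/625) = 3
Total = 512

512 trailing zeros


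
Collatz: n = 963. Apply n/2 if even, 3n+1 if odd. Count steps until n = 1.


963 → 2890 → 1445 → 4336 → 2168 → 1084 → 542 → 271 → 814 → 407 → 1222 → 611 → 1834 → 917 → 2752 → 1376 → 688 → 344 → 172 → 86 → 43 → 130 → 65 → 196 → 98 → 49 → 148 → 74 → 37 → 112 → 56 → 28 → 14 → 7 → 22 → 11 → 34 → 17 → 52 → 26 → 13 → 40 → 20 → 10 → 5 → 16 → 8 → 4 → 2 → 1
Total steps = 49

49 steps


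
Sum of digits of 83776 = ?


8 + 3 + 7 + 7 + 6 = 31


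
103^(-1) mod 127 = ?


Use the extended Euclidean algorithm on (127, 103); each row r = 127*s + 103*t:
r=127, s=1, t=0
r=103, s=0, t=1
q=1: r=24, s=1, t=-1   [127*(1) + 103*(-1) = 24]
q=4: r=7, s=-4, t=5   [127*(-4) + 103*(5) = 7]
q=3: r=3, s=13, t=-16   [127*(13) + 103*(-16) = 3]
q=2: r=1, s=-30, t=37   [127*(-30) + 103*(37) = 1]
q=3: r=0, s=103, t=-127   [127*(103) + 103*(-127) = 0]
GCD = 1 with t = 37, so 103*(37) ≡ 1 (mod 127)
Inverse = 37 mod 127 = 37
Check: 103 * 37 = 3811 ≡ 1 (mod 127)

103^(-1) ≡ 37 (mod 127)


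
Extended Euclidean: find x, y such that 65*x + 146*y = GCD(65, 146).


Tabular extended Euclidean (each row: r = 65*s + 146*t):
r=65, s=1, t=0
r=146, s=0, t=1
q=0: r=65, s=1, t=0   [65*(1) + 146*(0) = 65]
q=2: r=16, s=-2, t=1   [65*(-2) + 146*(1) = 16]
q=4: r=1, s=9, t=-4   [65*(9) + 146*(-4) = 1]
q=16: r=0, s=-146, t=65   [65*(-146) + 146*(65) = 0]
GCD = 1; from the row with r=1: x=9, y=-4
Check: 65*(9) + 146*(-4) = 585 - 584 = 1

GCD = 1, x = 9, y = -4


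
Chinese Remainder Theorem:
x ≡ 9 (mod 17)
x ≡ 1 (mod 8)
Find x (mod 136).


M = 17*8 = 136
M1 = M/17 = 8, M2 = M/8 = 17
M1^(-1) mod 17 = 15, M2^(-1) mod 8 = 1
x = 9*8*15 + 1*17*1 = 1097
1097 mod 136 = 9
Check: 9 mod 17 = 9 ✓, 9 mod 8 = 1 ✓

x ≡ 9 (mod 136)


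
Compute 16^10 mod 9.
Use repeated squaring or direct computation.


16^1 mod 9 = 7
16^2 mod 9 = 4
16^3 mod 9 = 1
16^4 mod 9 = 7
16^5 mod 9 = 4
16^6 mod 9 = 1
16^7 mod 9 = 7
16^8 mod 9 = 4
16^9 mod 9 = 1
16^10 mod 9 = 7


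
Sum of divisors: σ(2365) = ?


Divisors of 2365: 1, 5, 11, 43, 55, 215, 473, 2365
Sum = 1 + 5 + 11 + 43 + 55 + 215 + 473 + 2365 = 3168

σ(2365) = 3168


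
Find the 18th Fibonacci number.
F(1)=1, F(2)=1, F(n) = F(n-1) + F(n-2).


Sequence: 1, 1, 2, 3, 5, 8, 13, 21, 34, 55, 89, 144, 233, 377, 610, 987, 1597, 2584
F(18) = 2584


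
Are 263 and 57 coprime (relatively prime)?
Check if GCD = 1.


Euclidean algorithm:
263 = 4 * 57 + 35
57 = 1 * 35 + 22
35 = 1 * 22 + 13
22 = 1 * 13 + 9
13 = 1 * 9 + 4
9 = 2 * 4 + 1
4 = 4 * 1 + 0
GCD(263, 57) = 1

Yes, coprime (GCD = 1)


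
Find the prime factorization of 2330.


2330 / 2 = 1165
1165 / 5 = 233
233 / 233 = 1
2330 = 2 × 5 × 233


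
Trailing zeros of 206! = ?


floor(206/5) = 41
floor(206/25) = 8
floor(206/125) = 1
Total = 50

50 trailing zeros


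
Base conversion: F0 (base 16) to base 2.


F0 (base 16) = 240 (decimal)
240 (decimal) = 11110000 (base 2)


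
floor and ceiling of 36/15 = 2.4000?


36/15 = 2.4000
floor = 2
ceil = 3

floor = 2, ceil = 3


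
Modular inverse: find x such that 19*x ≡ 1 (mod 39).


Use the extended Euclidean algorithm on (39, 19); each row r = 39*s + 19*t:
r=39, s=1, t=0
r=19, s=0, t=1
q=2: r=1, s=1, t=-2   [39*(1) + 19*(-2) = 1]
q=19: r=0, s=-19, t=39   [39*(-19) + 19*(39) = 0]
GCD = 1 with t = -2, so 19*(-2) ≡ 1 (mod 39)
Inverse = -2 mod 39 = 37
Check: 19 * 37 = 703 ≡ 1 (mod 39)

19^(-1) ≡ 37 (mod 39)


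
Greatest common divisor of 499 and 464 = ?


499 = 1 * 464 + 35
464 = 13 * 35 + 9
35 = 3 * 9 + 8
9 = 1 * 8 + 1
8 = 8 * 1 + 0
GCD = 1


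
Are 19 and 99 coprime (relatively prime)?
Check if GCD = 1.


Euclidean algorithm:
99 = 5 * 19 + 4
19 = 4 * 4 + 3
4 = 1 * 3 + 1
3 = 3 * 1 + 0
GCD(19, 99) = 1

Yes, coprime (GCD = 1)


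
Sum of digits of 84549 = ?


8 + 4 + 5 + 4 + 9 = 30


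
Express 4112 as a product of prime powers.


4112 / 2 = 2056
2056 / 2 = 1028
1028 / 2 = 514
514 / 2 = 257
257 / 257 = 1
4112 = 2^4 × 257


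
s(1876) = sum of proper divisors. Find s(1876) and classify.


Proper divisors: 1, 2, 4, 7, 14, 28, 67, 134, 268, 469, 938
Sum = 1 + 2 + 4 + 7 + 14 + 28 + 67 + 134 + 268 + 469 + 938 = 1932
1932 > 1876 → abundant

s(1876) = 1932 (abundant)


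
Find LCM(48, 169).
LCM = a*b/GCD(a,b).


GCD(48, 169) = 1
LCM = 48*169/1 = 8112/1 = 8112

LCM = 8112


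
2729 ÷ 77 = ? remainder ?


2729 = 77 * 35 + 34
Check: 2695 + 34 = 2729

q = 35, r = 34


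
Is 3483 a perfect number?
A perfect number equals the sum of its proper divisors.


Proper divisors of 3483: 1, 3, 9, 27, 43, 81, 129, 387, 1161
Sum = 1 + 3 + 9 + 27 + 43 + 81 + 129 + 387 + 1161 = 1841

No, 3483 is not perfect (1841 ≠ 3483)


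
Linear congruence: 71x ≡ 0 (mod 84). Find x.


GCD(71, 84) = 1, unique solution
a^(-1) mod 84 = 71
x = 71 * 0 mod 84 = 0

x ≡ 0 (mod 84)


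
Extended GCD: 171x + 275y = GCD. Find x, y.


Tabular extended Euclidean (each row: r = 171*s + 275*t):
r=171, s=1, t=0
r=275, s=0, t=1
q=0: r=171, s=1, t=0   [171*(1) + 275*(0) = 171]
q=1: r=104, s=-1, t=1   [171*(-1) + 275*(1) = 104]
q=1: r=67, s=2, t=-1   [171*(2) + 275*(-1) = 67]
q=1: r=37, s=-3, t=2   [171*(-3) + 275*(2) = 37]
q=1: r=30, s=5, t=-3   [171*(5) + 275*(-3) = 30]
q=1: r=7, s=-8, t=5   [171*(-8) + 275*(5) = 7]
q=4: r=2, s=37, t=-23   [171*(37) + 275*(-23) = 2]
q=3: r=1, s=-119, t=74   [171*(-119) + 275*(74) = 1]
q=2: r=0, s=275, t=-171   [171*(275) + 275*(-171) = 0]
GCD = 1; from the row with r=1: x=-119, y=74
Check: 171*(-119) + 275*(74) = -20349 + 20350 = 1

GCD = 1, x = -119, y = 74


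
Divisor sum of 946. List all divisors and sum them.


Divisors of 946: 1, 2, 11, 22, 43, 86, 473, 946
Sum = 1 + 2 + 11 + 22 + 43 + 86 + 473 + 946 = 1584

σ(946) = 1584


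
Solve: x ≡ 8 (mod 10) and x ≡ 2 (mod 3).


M = 10*3 = 30
M1 = M/10 = 3, M2 = M/3 = 10
M1^(-1) mod 10 = 7, M2^(-1) mod 3 = 1
x = 8*3*7 + 2*10*1 = 188
188 mod 30 = 8
Check: 8 mod 10 = 8 ✓, 8 mod 3 = 2 ✓

x ≡ 8 (mod 30)


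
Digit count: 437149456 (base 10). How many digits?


437149456 has 9 digits in base 10
floor(log10(437149456)) + 1 = floor(8.6406) + 1 = 9

9 digits (base 10)


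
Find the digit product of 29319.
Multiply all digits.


2 × 9 × 3 × 1 × 9 = 486


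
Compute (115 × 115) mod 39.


115 × 115 = 13225
13225 mod 39 = 4


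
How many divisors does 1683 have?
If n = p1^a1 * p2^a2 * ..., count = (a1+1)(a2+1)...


1683 = 3^2 × 11^1 × 17^1
d(1683) = (2+1) × (1+1) × (1+1) = 12

12 divisors


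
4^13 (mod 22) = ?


4^1 mod 22 = 4
4^2 mod 22 = 16
4^3 mod 22 = 20
4^4 mod 22 = 14
4^5 mod 22 = 12
4^6 mod 22 = 4
4^7 mod 22 = 16
4^8 mod 22 = 20
4^9 mod 22 = 14
4^10 mod 22 = 12
4^11 mod 22 = 4
4^12 mod 22 = 16
4^13 mod 22 = 20


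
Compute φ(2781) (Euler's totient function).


2781 = 3^3 × 103
Prime factors: 3, 103
φ(2781) = 2781 × (1-1/3) × (1-1/103)
= 2781 × 2/3 × 102/103 = 1836

φ(2781) = 1836


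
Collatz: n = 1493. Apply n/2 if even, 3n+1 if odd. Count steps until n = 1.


1493 → 4480 → 2240 → 1120 → 560 → 280 → 140 → 70 → 35 → 106 → 53 → 160 → 80 → 40 → 20 → 10 → 5 → 16 → 8 → 4 → 2 → 1
Total steps = 21

21 steps


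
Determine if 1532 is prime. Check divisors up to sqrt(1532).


1532 / 2 = 766 (exact division)
1532 is NOT prime.

No, 1532 is not prime


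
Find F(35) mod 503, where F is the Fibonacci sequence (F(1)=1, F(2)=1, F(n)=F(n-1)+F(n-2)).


F(k) mod 503 for k=1..35:
1, 1, 2, 3, 5, 8, 13, 21, 34, 55, 89, 144, 233, 377, 107, 484, 88, 69, 157, 226, 383, 106, 489, 92, 78, 170, 248, 418, 163, 78, 241, 319, 57, 376, 433
F(35) mod 503 = 433


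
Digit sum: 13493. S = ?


1 + 3 + 4 + 9 + 3 = 20


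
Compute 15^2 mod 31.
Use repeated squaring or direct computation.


15^1 mod 31 = 15
15^2 mod 31 = 8


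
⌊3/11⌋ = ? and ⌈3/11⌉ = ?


3/11 = 0.2727
floor = 0
ceil = 1

floor = 0, ceil = 1


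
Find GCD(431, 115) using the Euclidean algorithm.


431 = 3 * 115 + 86
115 = 1 * 86 + 29
86 = 2 * 29 + 28
29 = 1 * 28 + 1
28 = 28 * 1 + 0
GCD = 1


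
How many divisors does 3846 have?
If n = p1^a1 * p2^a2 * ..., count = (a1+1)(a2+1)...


3846 = 2^1 × 3^1 × 641^1
d(3846) = (1+1) × (1+1) × (1+1) = 8

8 divisors


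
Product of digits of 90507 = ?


9 × 0 × 5 × 0 × 7 = 0


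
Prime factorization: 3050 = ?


3050 / 2 = 1525
1525 / 5 = 305
305 / 5 = 61
61 / 61 = 1
3050 = 2 × 5^2 × 61


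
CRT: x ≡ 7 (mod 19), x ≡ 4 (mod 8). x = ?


M = 19*8 = 152
M1 = M/19 = 8, M2 = M/8 = 19
M1^(-1) mod 19 = 12, M2^(-1) mod 8 = 3
x = 7*8*12 + 4*19*3 = 900
900 mod 152 = 140
Check: 140 mod 19 = 7 ✓, 140 mod 8 = 4 ✓

x ≡ 140 (mod 152)


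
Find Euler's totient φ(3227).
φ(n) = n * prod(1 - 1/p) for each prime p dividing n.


3227 = 7 × 461
Prime factors: 7, 461
φ(3227) = 3227 × (1-1/7) × (1-1/461)
= 3227 × 6/7 × 460/461 = 2760

φ(3227) = 2760


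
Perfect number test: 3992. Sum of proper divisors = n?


Proper divisors of 3992: 1, 2, 4, 8, 499, 998, 1996
Sum = 1 + 2 + 4 + 8 + 499 + 998 + 1996 = 3508

No, 3992 is not perfect (3508 ≠ 3992)


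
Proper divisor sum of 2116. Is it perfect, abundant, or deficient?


Proper divisors: 1, 2, 4, 23, 46, 92, 529, 1058
Sum = 1 + 2 + 4 + 23 + 46 + 92 + 529 + 1058 = 1755
1755 < 2116 → deficient

s(2116) = 1755 (deficient)


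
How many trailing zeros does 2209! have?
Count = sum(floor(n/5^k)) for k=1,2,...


floor(2209/5) = 441
floor(2209/25) = 88
floor(2209/125) = 17
floor(2209/625) = 3
Total = 549

549 trailing zeros


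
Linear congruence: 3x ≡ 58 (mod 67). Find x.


GCD(3, 67) = 1, unique solution
a^(-1) mod 67 = 45
x = 45 * 58 mod 67 = 64

x ≡ 64 (mod 67)


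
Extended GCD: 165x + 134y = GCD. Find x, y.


Tabular extended Euclidean (each row: r = 165*s + 134*t):
r=165, s=1, t=0
r=134, s=0, t=1
q=1: r=31, s=1, t=-1   [165*(1) + 134*(-1) = 31]
q=4: r=10, s=-4, t=5   [165*(-4) + 134*(5) = 10]
q=3: r=1, s=13, t=-16   [165*(13) + 134*(-16) = 1]
q=10: r=0, s=-134, t=165   [165*(-134) + 134*(165) = 0]
GCD = 1; from the row with r=1: x=13, y=-16
Check: 165*(13) + 134*(-16) = 2145 - 2144 = 1

GCD = 1, x = 13, y = -16


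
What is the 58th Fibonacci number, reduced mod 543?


F(k) mod 543 for k=1..58:
1, 1, 2, 3, 5, 8, 13, 21, 34, 55, 89, 144, 233, 377, 67, 444, 511, 412, 380, 249, 86, 335, 421, 213, 91, 304, 395, 156, 8, 164, 172, 336, 508, 301, 266, 24, 290, 314, 61, 375, 436, 268, 161, 429, 47, 476, 523, 456, 436, 349, 242, 48, 290, 338, 85, 423, 508, 388
F(58) mod 543 = 388


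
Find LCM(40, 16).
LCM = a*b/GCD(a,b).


GCD(40, 16) = 8
LCM = 40*16/8 = 640/8 = 80

LCM = 80


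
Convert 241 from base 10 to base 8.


241 (base 10) = 241 (decimal)
241 (decimal) = 361 (base 8)


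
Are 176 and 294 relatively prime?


Euclidean algorithm:
294 = 1 * 176 + 118
176 = 1 * 118 + 58
118 = 2 * 58 + 2
58 = 29 * 2 + 0
GCD(176, 294) = 2

No, not coprime (GCD = 2)


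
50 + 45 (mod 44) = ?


50 + 45 = 95
95 mod 44 = 7


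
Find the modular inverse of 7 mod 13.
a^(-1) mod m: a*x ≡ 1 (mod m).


Use the extended Euclidean algorithm on (13, 7); each row r = 13*s + 7*t:
r=13, s=1, t=0
r=7, s=0, t=1
q=1: r=6, s=1, t=-1   [13*(1) + 7*(-1) = 6]
q=1: r=1, s=-1, t=2   [13*(-1) + 7*(2) = 1]
q=6: r=0, s=7, t=-13   [13*(7) + 7*(-13) = 0]
GCD = 1 with t = 2, so 7*(2) ≡ 1 (mod 13)
Inverse = 2 mod 13 = 2
Check: 7 * 2 = 14 ≡ 1 (mod 13)

7^(-1) ≡ 2 (mod 13)


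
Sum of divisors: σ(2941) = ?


Divisors of 2941: 1, 17, 173, 2941
Sum = 1 + 17 + 173 + 2941 = 3132

σ(2941) = 3132


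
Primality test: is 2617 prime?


Check divisors up to sqrt(2617) = 51.1566
No divisors found.
2617 is prime.

Yes, 2617 is prime


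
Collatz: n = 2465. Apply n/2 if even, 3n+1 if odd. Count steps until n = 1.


2465 → 7396 → 3698 → 1849 → 5548 → 2774 → 1387 → 4162 → 2081 → 6244 → 3122 → 1561 → 4684 → 2342 → 1171 → 3514 → 1757 → 5272 → 2636 → 1318 → 659 → 1978 → 989 → 2968 → 1484 → 742 → 371 → 1114 → 557 → 1672 → 836 → 418 → 209 → 628 → 314 → 157 → 472 → 236 → 118 → 59 → 178 → 89 → 268 → 134 → 67 → 202 → 101 → 304 → 152 → 76 → 38 → 19 → 58 → 29 → 88 → 44 → 22 → 11 → 34 → 17 → 52 → 26 → 13 → 40 → 20 → 10 → 5 → 16 → 8 → 4 → 2 → 1
Total steps = 71

71 steps


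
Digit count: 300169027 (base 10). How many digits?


300169027 has 9 digits in base 10
floor(log10(300169027)) + 1 = floor(8.4774) + 1 = 9

9 digits (base 10)


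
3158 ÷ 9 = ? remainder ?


3158 = 9 * 350 + 8
Check: 3150 + 8 = 3158

q = 350, r = 8


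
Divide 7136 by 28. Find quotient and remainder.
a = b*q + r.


7136 = 28 * 254 + 24
Check: 7112 + 24 = 7136

q = 254, r = 24


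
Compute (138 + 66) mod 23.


138 + 66 = 204
204 mod 23 = 20


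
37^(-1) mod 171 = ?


Use the extended Euclidean algorithm on (171, 37); each row r = 171*s + 37*t:
r=171, s=1, t=0
r=37, s=0, t=1
q=4: r=23, s=1, t=-4   [171*(1) + 37*(-4) = 23]
q=1: r=14, s=-1, t=5   [171*(-1) + 37*(5) = 14]
q=1: r=9, s=2, t=-9   [171*(2) + 37*(-9) = 9]
q=1: r=5, s=-3, t=14   [171*(-3) + 37*(14) = 5]
q=1: r=4, s=5, t=-23   [171*(5) + 37*(-23) = 4]
q=1: r=1, s=-8, t=37   [171*(-8) + 37*(37) = 1]
q=4: r=0, s=37, t=-171   [171*(37) + 37*(-171) = 0]
GCD = 1 with t = 37, so 37*(37) ≡ 1 (mod 171)
Inverse = 37 mod 171 = 37
Check: 37 * 37 = 1369 ≡ 1 (mod 171)

37^(-1) ≡ 37 (mod 171)


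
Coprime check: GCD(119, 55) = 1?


Euclidean algorithm:
119 = 2 * 55 + 9
55 = 6 * 9 + 1
9 = 9 * 1 + 0
GCD(119, 55) = 1

Yes, coprime (GCD = 1)


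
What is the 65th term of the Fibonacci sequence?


Sequence: 1, 1, 2, 3, 5, 8, 13, 21, 34, 55, 89, 144, 233, 377, 610, 987, 1597, 2584, 4181, 6765, 10946, 17711, 28657, 46368, 75025, 121393, 196418, 317811, 514229, 832040, 1346269, 2178309, 3524578, 5702887, 9227465, 14930352, 24157817, 39088169, 63245986, 102334155, 165580141, 267914296, 433494437, 701408733, 1134903170, 1836311903, 2971215073, 4807526976, 7778742049, 12586269025, 20365011074, 32951280099, 53316291173, 86267571272, 139583862445, 225851433717, 365435296162, 591286729879, 956722026041, 1548008755920, 2504730781961, 4052739537881, 6557470319842, 10610209857723, 17167680177565
F(65) = 17167680177565


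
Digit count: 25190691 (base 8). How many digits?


25190691 in base 8 = 140060443
Number of digits = 9

9 digits (base 8)


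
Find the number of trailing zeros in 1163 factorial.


floor(1163/5) = 232
floor(1163/25) = 46
floor(1163/125) = 9
floor(1163/625) = 1
Total = 288

288 trailing zeros


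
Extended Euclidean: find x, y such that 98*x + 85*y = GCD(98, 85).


Tabular extended Euclidean (each row: r = 98*s + 85*t):
r=98, s=1, t=0
r=85, s=0, t=1
q=1: r=13, s=1, t=-1   [98*(1) + 85*(-1) = 13]
q=6: r=7, s=-6, t=7   [98*(-6) + 85*(7) = 7]
q=1: r=6, s=7, t=-8   [98*(7) + 85*(-8) = 6]
q=1: r=1, s=-13, t=15   [98*(-13) + 85*(15) = 1]
q=6: r=0, s=85, t=-98   [98*(85) + 85*(-98) = 0]
GCD = 1; from the row with r=1: x=-13, y=15
Check: 98*(-13) + 85*(15) = -1274 + 1275 = 1

GCD = 1, x = -13, y = 15


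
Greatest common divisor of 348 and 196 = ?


348 = 1 * 196 + 152
196 = 1 * 152 + 44
152 = 3 * 44 + 20
44 = 2 * 20 + 4
20 = 5 * 4 + 0
GCD = 4


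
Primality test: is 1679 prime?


1679 / 23 = 73 (exact division)
1679 is NOT prime.

No, 1679 is not prime


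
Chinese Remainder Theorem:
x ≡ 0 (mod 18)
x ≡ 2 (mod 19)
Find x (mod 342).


M = 18*19 = 342
M1 = M/18 = 19, M2 = M/19 = 18
M1^(-1) mod 18 = 1, M2^(-1) mod 19 = 18
x = 0*19*1 + 2*18*18 = 648
648 mod 342 = 306
Check: 306 mod 18 = 0 ✓, 306 mod 19 = 2 ✓

x ≡ 306 (mod 342)


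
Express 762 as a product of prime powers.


762 / 2 = 381
381 / 3 = 127
127 / 127 = 1
762 = 2 × 3 × 127


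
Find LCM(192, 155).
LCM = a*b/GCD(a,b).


GCD(192, 155) = 1
LCM = 192*155/1 = 29760/1 = 29760

LCM = 29760


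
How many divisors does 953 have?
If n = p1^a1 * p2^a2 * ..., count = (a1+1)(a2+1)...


953 = 953^1
d(953) = (1+1) = 2

2 divisors


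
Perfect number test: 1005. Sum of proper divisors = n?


Proper divisors of 1005: 1, 3, 5, 15, 67, 201, 335
Sum = 1 + 3 + 5 + 15 + 67 + 201 + 335 = 627

No, 1005 is not perfect (627 ≠ 1005)


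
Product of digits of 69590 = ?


6 × 9 × 5 × 9 × 0 = 0


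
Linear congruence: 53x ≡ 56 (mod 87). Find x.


GCD(53, 87) = 1, unique solution
a^(-1) mod 87 = 23
x = 23 * 56 mod 87 = 70

x ≡ 70 (mod 87)


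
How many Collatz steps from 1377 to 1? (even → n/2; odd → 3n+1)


1377 → 4132 → 2066 → 1033 → 3100 → 1550 → 775 → 2326 → 1163 → 3490 → 1745 → 5236 → 2618 → 1309 → 3928 → 1964 → 982 → 491 → 1474 → 737 → 2212 → 1106 → 553 → 1660 → 830 → 415 → 1246 → 623 → 1870 → 935 → 2806 → 1403 → 4210 → 2105 → 6316 → 3158 → 1579 → 4738 → 2369 → 7108 → 3554 → 1777 → 5332 → 2666 → 1333 → 4000 → 2000 → 1000 → 500 → 250 → 125 → 376 → 188 → 94 → 47 → 142 → 71 → 214 → 107 → 322 → 161 → 484 → 242 → 121 → 364 → 182 → 91 → 274 → 137 → 412 → 206 → 103 → 310 → 155 → 466 → 233 → 700 → 350 → 175 → 526 → 263 → 790 → 395 → 1186 → 593 → 1780 → 890 → 445 → 1336 → 668 → 334 → 167 → 502 → 251 → 754 → 377 → 1132 → 566 → 283 → 850 → 425 → 1276 → 638 → 319 → 958 → 479 → 1438 → 719 → 2158 → 1079 → 3238 → 1619 → 4858 → 2429 → 7288 → 3644 → 1822 → 911 → 2734 → 1367 → 4102 → 2051 → 6154 → 3077 → 9232 → 4616 → 2308 → 1154 → 577 → 1732 → 866 → 433 → 1300 → 650 → 325 → 976 → 488 → 244 → 122 → 61 → 184 → 92 → 46 → 23 → 70 → 35 → 106 → 53 → 160 → 80 → 40 → 20 → 10 → 5 → 16 → 8 → 4 → 2 → 1
Total steps = 158

158 steps


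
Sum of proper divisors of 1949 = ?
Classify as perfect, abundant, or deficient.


Proper divisors: 1
Sum = 1 = 1
1 < 1949 → deficient

s(1949) = 1 (deficient)


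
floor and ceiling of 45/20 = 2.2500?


45/20 = 2.2500
floor = 2
ceil = 3

floor = 2, ceil = 3


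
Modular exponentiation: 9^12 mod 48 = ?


9^1 mod 48 = 9
9^2 mod 48 = 33
9^3 mod 48 = 9
9^4 mod 48 = 33
9^5 mod 48 = 9
9^6 mod 48 = 33
9^7 mod 48 = 9
9^8 mod 48 = 33
9^9 mod 48 = 9
9^10 mod 48 = 33
9^11 mod 48 = 9
9^12 mod 48 = 33


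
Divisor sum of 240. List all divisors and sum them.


Divisors of 240: 1, 2, 3, 4, 5, 6, 8, 10, 12, 15, 16, 20, 24, 30, 40, 48, 60, 80, 120, 240
Sum = 1 + 2 + 3 + 4 + 5 + 6 + 8 + 10 + 12 + 15 + 16 + 20 + 24 + 30 + 40 + 48 + 60 + 80 + 120 + 240 = 744

σ(240) = 744


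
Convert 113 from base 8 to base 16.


113 (base 8) = 75 (decimal)
75 (decimal) = 4B (base 16)


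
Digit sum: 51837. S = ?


5 + 1 + 8 + 3 + 7 = 24


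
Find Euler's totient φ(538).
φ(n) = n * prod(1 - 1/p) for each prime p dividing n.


538 = 2 × 269
Prime factors: 2, 269
φ(538) = 538 × (1-1/2) × (1-1/269)
= 538 × 1/2 × 268/269 = 268

φ(538) = 268


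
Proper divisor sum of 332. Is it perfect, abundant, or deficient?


Proper divisors: 1, 2, 4, 83, 166
Sum = 1 + 2 + 4 + 83 + 166 = 256
256 < 332 → deficient

s(332) = 256 (deficient)
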